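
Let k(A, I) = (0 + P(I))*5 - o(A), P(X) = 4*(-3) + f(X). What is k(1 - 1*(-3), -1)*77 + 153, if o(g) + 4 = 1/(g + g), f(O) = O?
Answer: -36429/8 ≈ -4553.6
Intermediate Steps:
o(g) = -4 + 1/(2*g) (o(g) = -4 + 1/(g + g) = -4 + 1/(2*g))
P(X) = -12 + X (P(X) = 4*(-3) + X = -12 + X)
k(A, I) = -56 + 5*I - 1/(2*A) (k(A, I) = (0 + (-12 + I))*5 - (-4 + 1/(2*A)) = (-12 + I)*5 + (4 - 1/(2*A)) = (-60 + 5*I) + (4 - 1/(2*A)) = -56 + 5*I - 1/(2*A))
k(1 - 1*(-3), -1)*77 + 153 = (-56 + 5*(-1) - 1/(2*(1 - 1*(-3))))*77 + 153 = (-56 - 5 - 1/(2*(1 + 3)))*77 + 153 = (-56 - 5 - 1/2/4)*77 + 153 = (-56 - 5 - 1/2*1/4)*77 + 153 = (-56 - 5 - 1/8)*77 + 153 = -489/8*77 + 153 = -37653/8 + 153 = -36429/8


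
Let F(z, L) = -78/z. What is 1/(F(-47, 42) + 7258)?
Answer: 47/341204 ≈ 0.00013775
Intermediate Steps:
1/(F(-47, 42) + 7258) = 1/(-78/(-47) + 7258) = 1/(-78*(-1/47) + 7258) = 1/(78/47 + 7258) = 1/(341204/47) = 47/341204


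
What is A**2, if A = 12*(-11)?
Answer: 17424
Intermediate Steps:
A = -132
A**2 = (-132)**2 = 17424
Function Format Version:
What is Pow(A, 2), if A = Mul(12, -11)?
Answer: 17424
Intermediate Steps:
A = -132
Pow(A, 2) = Pow(-132, 2) = 17424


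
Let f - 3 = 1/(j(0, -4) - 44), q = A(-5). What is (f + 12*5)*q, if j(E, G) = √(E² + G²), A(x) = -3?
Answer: -7557/40 ≈ -188.93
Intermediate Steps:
q = -3
f = 119/40 (f = 3 + 1/(√(0² + (-4)²) - 44) = 3 + 1/(√(0 + 16) - 44) = 3 + 1/(√16 - 44) = 3 + 1/(4 - 44) = 3 + 1/(-40) = 3 - 1/40 = 119/40 ≈ 2.9750)
(f + 12*5)*q = (119/40 + 12*5)*(-3) = (119/40 + 60)*(-3) = (2519/40)*(-3) = -7557/40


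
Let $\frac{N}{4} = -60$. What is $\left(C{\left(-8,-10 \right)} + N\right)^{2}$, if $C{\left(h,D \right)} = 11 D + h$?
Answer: $128164$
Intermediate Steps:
$C{\left(h,D \right)} = h + 11 D$
$N = -240$ ($N = 4 \left(-60\right) = -240$)
$\left(C{\left(-8,-10 \right)} + N\right)^{2} = \left(\left(-8 + 11 \left(-10\right)\right) - 240\right)^{2} = \left(\left(-8 - 110\right) - 240\right)^{2} = \left(-118 - 240\right)^{2} = \left(-358\right)^{2} = 128164$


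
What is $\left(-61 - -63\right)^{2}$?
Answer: $4$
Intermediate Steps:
$\left(-61 - -63\right)^{2} = \left(-61 + 63\right)^{2} = 2^{2} = 4$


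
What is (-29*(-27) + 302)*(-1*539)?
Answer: -584815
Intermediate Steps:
(-29*(-27) + 302)*(-1*539) = (783 + 302)*(-539) = 1085*(-539) = -584815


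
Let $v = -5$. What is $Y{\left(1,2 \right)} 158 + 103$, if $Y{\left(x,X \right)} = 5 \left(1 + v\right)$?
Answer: $-3057$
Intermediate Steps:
$Y{\left(x,X \right)} = -20$ ($Y{\left(x,X \right)} = 5 \left(1 - 5\right) = 5 \left(-4\right) = -20$)
$Y{\left(1,2 \right)} 158 + 103 = \left(-20\right) 158 + 103 = -3160 + 103 = -3057$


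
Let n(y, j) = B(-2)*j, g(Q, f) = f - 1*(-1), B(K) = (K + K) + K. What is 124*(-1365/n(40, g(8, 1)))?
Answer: 14105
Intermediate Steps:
B(K) = 3*K (B(K) = 2*K + K = 3*K)
g(Q, f) = 1 + f (g(Q, f) = f + 1 = 1 + f)
n(y, j) = -6*j (n(y, j) = (3*(-2))*j = -6*j)
124*(-1365/n(40, g(8, 1))) = 124*(-1365*(-1/(6*(1 + 1)))) = 124*(-1365/((-6*2))) = 124*(-1365/(-12)) = 124*(-1365*(-1/12)) = 124*(455/4) = 14105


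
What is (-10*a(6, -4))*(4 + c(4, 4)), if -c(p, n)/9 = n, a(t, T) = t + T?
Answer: 640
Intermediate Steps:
a(t, T) = T + t
c(p, n) = -9*n
(-10*a(6, -4))*(4 + c(4, 4)) = (-10*(-4 + 6))*(4 - 9*4) = (-10*2)*(4 - 36) = -20*(-32) = 640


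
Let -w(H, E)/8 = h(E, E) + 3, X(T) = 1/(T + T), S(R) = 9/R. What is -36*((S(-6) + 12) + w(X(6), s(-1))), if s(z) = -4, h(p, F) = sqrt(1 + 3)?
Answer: 1062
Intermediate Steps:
h(p, F) = 2 (h(p, F) = sqrt(4) = 2)
X(T) = 1/(2*T)
w(H, E) = -40 (w(H, E) = -8*(2 + 3) = -8*5 = -40)
-36*((S(-6) + 12) + w(X(6), s(-1))) = -36*((9/(-6) + 12) - 40) = -36*((9*(-1/6) + 12) - 40) = -36*((-3/2 + 12) - 40) = -36*(21/2 - 40) = -36*(-59/2) = 1062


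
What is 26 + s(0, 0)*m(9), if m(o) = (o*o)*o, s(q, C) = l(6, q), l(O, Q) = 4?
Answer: 2942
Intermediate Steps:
s(q, C) = 4
m(o) = o**3 (m(o) = o**2*o = o**3)
26 + s(0, 0)*m(9) = 26 + 4*9**3 = 26 + 4*729 = 26 + 2916 = 2942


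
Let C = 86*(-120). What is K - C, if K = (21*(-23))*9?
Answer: 5973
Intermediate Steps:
K = -4347 (K = -483*9 = -4347)
C = -10320
K - C = -4347 - 1*(-10320) = -4347 + 10320 = 5973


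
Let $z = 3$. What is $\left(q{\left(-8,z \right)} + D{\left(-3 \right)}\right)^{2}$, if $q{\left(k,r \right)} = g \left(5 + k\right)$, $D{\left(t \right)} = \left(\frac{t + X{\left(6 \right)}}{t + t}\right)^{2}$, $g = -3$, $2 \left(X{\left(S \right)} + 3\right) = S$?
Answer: $\frac{1369}{16} \approx 85.563$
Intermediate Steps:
$X{\left(S \right)} = -3 + \frac{S}{2}$
$D{\left(t \right)} = \frac{1}{4}$ ($D{\left(t \right)} = \left(\frac{t + \left(-3 + \frac{1}{2} \cdot 6\right)}{t + t}\right)^{2} = \left(\frac{t + \left(-3 + 3\right)}{2 t}\right)^{2} = \left(\left(t + 0\right) \frac{1}{2 t}\right)^{2} = \left(t \frac{1}{2 t}\right)^{2} = \left(\frac{1}{2}\right)^{2} = \frac{1}{4}$)
$q{\left(k,r \right)} = -15 - 3 k$ ($q{\left(k,r \right)} = - 3 \left(5 + k\right) = -15 - 3 k$)
$\left(q{\left(-8,z \right)} + D{\left(-3 \right)}\right)^{2} = \left(\left(-15 - -24\right) + \frac{1}{4}\right)^{2} = \left(\left(-15 + 24\right) + \frac{1}{4}\right)^{2} = \left(9 + \frac{1}{4}\right)^{2} = \left(\frac{37}{4}\right)^{2} = \frac{1369}{16}$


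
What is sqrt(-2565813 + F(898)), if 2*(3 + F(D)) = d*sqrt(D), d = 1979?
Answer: sqrt(-10263264 + 3958*sqrt(898))/2 ≈ 1592.5*I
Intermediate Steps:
F(D) = -3 + 1979*sqrt(D)/2 (F(D) = -3 + (1979*sqrt(D))/2 = -3 + 1979*sqrt(D)/2)
sqrt(-2565813 + F(898)) = sqrt(-2565813 + (-3 + 1979*sqrt(898)/2)) = sqrt(-2565816 + 1979*sqrt(898)/2)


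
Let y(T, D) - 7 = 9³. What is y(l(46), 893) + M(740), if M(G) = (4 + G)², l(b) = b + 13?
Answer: 554272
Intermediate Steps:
l(b) = 13 + b
y(T, D) = 736 (y(T, D) = 7 + 9³ = 7 + 729 = 736)
y(l(46), 893) + M(740) = 736 + (4 + 740)² = 736 + 744² = 736 + 553536 = 554272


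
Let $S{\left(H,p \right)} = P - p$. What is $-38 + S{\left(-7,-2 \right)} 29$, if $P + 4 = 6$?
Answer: $78$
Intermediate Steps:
$P = 2$ ($P = -4 + 6 = 2$)
$S{\left(H,p \right)} = 2 - p$
$-38 + S{\left(-7,-2 \right)} 29 = -38 + \left(2 - -2\right) 29 = -38 + \left(2 + 2\right) 29 = -38 + 4 \cdot 29 = -38 + 116 = 78$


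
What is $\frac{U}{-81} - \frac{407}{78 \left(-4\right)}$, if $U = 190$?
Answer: $- \frac{8771}{8424} \approx -1.0412$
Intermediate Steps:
$\frac{U}{-81} - \frac{407}{78 \left(-4\right)} = \frac{190}{-81} - \frac{407}{78 \left(-4\right)} = 190 \left(- \frac{1}{81}\right) - \frac{407}{-312} = - \frac{190}{81} - - \frac{407}{312} = - \frac{190}{81} + \frac{407}{312} = - \frac{8771}{8424}$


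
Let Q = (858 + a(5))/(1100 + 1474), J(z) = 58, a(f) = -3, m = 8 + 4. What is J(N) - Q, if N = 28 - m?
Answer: 16493/286 ≈ 57.668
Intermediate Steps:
m = 12
N = 16 (N = 28 - 1*12 = 28 - 12 = 16)
Q = 95/286 (Q = (858 - 3)/(1100 + 1474) = 855/2574 = 855*(1/2574) = 95/286 ≈ 0.33217)
J(N) - Q = 58 - 1*95/286 = 58 - 95/286 = 16493/286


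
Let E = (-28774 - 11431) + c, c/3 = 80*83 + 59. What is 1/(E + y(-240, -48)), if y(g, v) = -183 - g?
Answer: -1/20051 ≈ -4.9873e-5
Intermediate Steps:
c = 20097 (c = 3*(80*83 + 59) = 3*(6640 + 59) = 3*6699 = 20097)
E = -20108 (E = (-28774 - 11431) + 20097 = -40205 + 20097 = -20108)
1/(E + y(-240, -48)) = 1/(-20108 + (-183 - 1*(-240))) = 1/(-20108 + (-183 + 240)) = 1/(-20108 + 57) = 1/(-20051) = -1/20051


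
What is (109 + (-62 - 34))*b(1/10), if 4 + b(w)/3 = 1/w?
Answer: 234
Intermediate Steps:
b(w) = -12 + 3/w
(109 + (-62 - 34))*b(1/10) = (109 + (-62 - 34))*(-12 + 3/(1/10)) = (109 - 96)*(-12 + 3/(1/10)) = 13*(-12 + 3*10) = 13*(-12 + 30) = 13*18 = 234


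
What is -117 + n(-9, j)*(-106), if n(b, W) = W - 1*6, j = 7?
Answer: -223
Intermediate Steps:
n(b, W) = -6 + W (n(b, W) = W - 6 = -6 + W)
-117 + n(-9, j)*(-106) = -117 + (-6 + 7)*(-106) = -117 + 1*(-106) = -117 - 106 = -223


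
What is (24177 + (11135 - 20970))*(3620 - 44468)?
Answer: -585842016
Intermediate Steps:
(24177 + (11135 - 20970))*(3620 - 44468) = (24177 - 9835)*(-40848) = 14342*(-40848) = -585842016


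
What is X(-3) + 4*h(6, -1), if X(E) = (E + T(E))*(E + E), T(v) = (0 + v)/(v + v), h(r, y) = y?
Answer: 11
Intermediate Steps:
T(v) = ½ (T(v) = v/((2*v)) = v*(1/(2*v)) = ½)
X(E) = 2*E*(½ + E) (X(E) = (E + ½)*(E + E) = (½ + E)*(2*E) = 2*E*(½ + E))
X(-3) + 4*h(6, -1) = -3*(1 + 2*(-3)) + 4*(-1) = -3*(1 - 6) - 4 = -3*(-5) - 4 = 15 - 4 = 11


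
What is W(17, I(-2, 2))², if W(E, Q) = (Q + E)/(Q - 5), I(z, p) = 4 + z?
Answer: 361/9 ≈ 40.111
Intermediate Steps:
W(E, Q) = (E + Q)/(-5 + Q)
W(17, I(-2, 2))² = ((17 + (4 - 2))/(-5 + (4 - 2)))² = ((17 + 2)/(-5 + 2))² = (19/(-3))² = (-⅓*19)² = (-19/3)² = 361/9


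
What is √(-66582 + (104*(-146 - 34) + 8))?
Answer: I*√85294 ≈ 292.05*I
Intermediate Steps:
√(-66582 + (104*(-146 - 34) + 8)) = √(-66582 + (104*(-180) + 8)) = √(-66582 + (-18720 + 8)) = √(-66582 - 18712) = √(-85294) = I*√85294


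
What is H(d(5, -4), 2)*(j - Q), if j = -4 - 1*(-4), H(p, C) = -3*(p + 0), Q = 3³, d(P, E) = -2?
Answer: -162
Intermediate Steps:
Q = 27
H(p, C) = -3*p
j = 0 (j = -4 + 4 = 0)
H(d(5, -4), 2)*(j - Q) = (-3*(-2))*(0 - 1*27) = 6*(0 - 27) = 6*(-27) = -162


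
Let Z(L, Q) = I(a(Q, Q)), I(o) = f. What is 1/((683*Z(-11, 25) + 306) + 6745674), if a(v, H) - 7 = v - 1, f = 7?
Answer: 1/6750761 ≈ 1.4813e-7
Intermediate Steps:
a(v, H) = 6 + v (a(v, H) = 7 + (v - 1) = 7 + (-1 + v) = 6 + v)
I(o) = 7
Z(L, Q) = 7
1/((683*Z(-11, 25) + 306) + 6745674) = 1/((683*7 + 306) + 6745674) = 1/((4781 + 306) + 6745674) = 1/(5087 + 6745674) = 1/6750761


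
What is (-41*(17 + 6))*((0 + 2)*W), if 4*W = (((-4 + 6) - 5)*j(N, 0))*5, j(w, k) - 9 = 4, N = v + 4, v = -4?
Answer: 183885/2 ≈ 91943.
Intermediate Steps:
N = 0 (N = -4 + 4 = 0)
j(w, k) = 13 (j(w, k) = 9 + 4 = 13)
W = -195/4 (W = ((((-4 + 6) - 5)*13)*5)/4 = (((2 - 5)*13)*5)/4 = (-3*13*5)/4 = (-39*5)/4 = (¼)*(-195) = -195/4 ≈ -48.750)
(-41*(17 + 6))*((0 + 2)*W) = (-41*(17 + 6))*((0 + 2)*(-195/4)) = (-41*23)*(2*(-195/4)) = -943*(-195/2) = 183885/2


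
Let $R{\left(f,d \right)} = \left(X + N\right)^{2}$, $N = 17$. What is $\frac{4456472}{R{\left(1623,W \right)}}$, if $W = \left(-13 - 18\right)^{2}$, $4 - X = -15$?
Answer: $\frac{557059}{162} \approx 3438.6$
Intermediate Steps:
$X = 19$ ($X = 4 - -15 = 4 + 15 = 19$)
$W = 961$ ($W = \left(-31\right)^{2} = 961$)
$R{\left(f,d \right)} = 1296$ ($R{\left(f,d \right)} = \left(19 + 17\right)^{2} = 36^{2} = 1296$)
$\frac{4456472}{R{\left(1623,W \right)}} = \frac{4456472}{1296} = 4456472 \cdot \frac{1}{1296} = \frac{557059}{162}$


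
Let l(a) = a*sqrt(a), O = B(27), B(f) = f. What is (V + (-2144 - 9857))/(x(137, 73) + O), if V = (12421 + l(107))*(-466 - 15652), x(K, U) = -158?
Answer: 200213679/131 + 1724626*sqrt(107)/131 ≈ 1.6645e+6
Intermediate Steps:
O = 27
l(a) = a**(3/2)
V = -200201678 - 1724626*sqrt(107) (V = (12421 + 107**(3/2))*(-466 - 15652) = (12421 + 107*sqrt(107))*(-16118) = -200201678 - 1724626*sqrt(107) ≈ -2.1804e+8)
(V + (-2144 - 9857))/(x(137, 73) + O) = ((-200201678 - 1724626*sqrt(107)) + (-2144 - 9857))/(-158 + 27) = ((-200201678 - 1724626*sqrt(107)) - 12001)/(-131) = (-200213679 - 1724626*sqrt(107))*(-1/131) = 200213679/131 + 1724626*sqrt(107)/131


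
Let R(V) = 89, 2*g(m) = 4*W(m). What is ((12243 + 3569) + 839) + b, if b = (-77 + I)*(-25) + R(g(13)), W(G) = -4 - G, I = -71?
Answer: 20440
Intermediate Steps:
g(m) = -8 - 2*m (g(m) = (4*(-4 - m))/2 = (-16 - 4*m)/2 = -8 - 2*m)
b = 3789 (b = (-77 - 71)*(-25) + 89 = -148*(-25) + 89 = 3700 + 89 = 3789)
((12243 + 3569) + 839) + b = ((12243 + 3569) + 839) + 3789 = (15812 + 839) + 3789 = 16651 + 3789 = 20440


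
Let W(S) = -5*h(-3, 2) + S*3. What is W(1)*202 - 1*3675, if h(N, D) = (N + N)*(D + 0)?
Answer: 9051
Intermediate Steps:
h(N, D) = 2*D*N (h(N, D) = (2*N)*D = 2*D*N)
W(S) = 60 + 3*S (W(S) = -10*2*(-3) + S*3 = -5*(-12) + 3*S = 60 + 3*S)
W(1)*202 - 1*3675 = (60 + 3*1)*202 - 1*3675 = (60 + 3)*202 - 3675 = 63*202 - 3675 = 12726 - 3675 = 9051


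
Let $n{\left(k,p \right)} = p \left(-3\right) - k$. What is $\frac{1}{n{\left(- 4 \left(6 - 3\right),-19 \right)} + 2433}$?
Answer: $\frac{1}{2502} \approx 0.00039968$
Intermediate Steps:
$n{\left(k,p \right)} = - k - 3 p$ ($n{\left(k,p \right)} = - 3 p - k = - k - 3 p$)
$\frac{1}{n{\left(- 4 \left(6 - 3\right),-19 \right)} + 2433} = \frac{1}{\left(- \left(-4\right) \left(6 - 3\right) - -57\right) + 2433} = \frac{1}{\left(- \left(-4\right) 3 + 57\right) + 2433} = \frac{1}{\left(\left(-1\right) \left(-12\right) + 57\right) + 2433} = \frac{1}{\left(12 + 57\right) + 2433} = \frac{1}{69 + 2433} = \frac{1}{2502}$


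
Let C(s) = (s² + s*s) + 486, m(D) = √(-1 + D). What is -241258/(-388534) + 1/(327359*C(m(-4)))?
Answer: 18796758868303/30271244206028 ≈ 0.62094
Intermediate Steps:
C(s) = 486 + 2*s² (C(s) = (s² + s²) + 486 = 2*s² + 486 = 486 + 2*s²)
-241258/(-388534) + 1/(327359*C(m(-4))) = -241258/(-388534) + 1/(327359*(486 + 2*(√(-1 - 4))²)) = -241258*(-1/388534) + 1/(327359*(486 + 2*(√(-5))²)) = 120629/194267 + 1/(327359*(486 + 2*(I*√5)²)) = 120629/194267 + 1/(327359*(486 + 2*(-5))) = 120629/194267 + 1/(327359*(486 - 10)) = 120629/194267 + (1/327359)/476 = 120629/194267 + (1/327359)*(1/476) = 120629/194267 + 1/155822884 = 18796758868303/30271244206028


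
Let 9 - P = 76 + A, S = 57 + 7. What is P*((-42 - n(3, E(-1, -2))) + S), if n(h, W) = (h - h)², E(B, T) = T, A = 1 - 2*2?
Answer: -1408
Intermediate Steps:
A = -3 (A = 1 - 4 = -3)
n(h, W) = 0 (n(h, W) = 0² = 0)
S = 64
P = -64 (P = 9 - (76 - 3) = 9 - 1*73 = 9 - 73 = -64)
P*((-42 - n(3, E(-1, -2))) + S) = -64*((-42 - 1*0) + 64) = -64*((-42 + 0) + 64) = -64*(-42 + 64) = -64*22 = -1408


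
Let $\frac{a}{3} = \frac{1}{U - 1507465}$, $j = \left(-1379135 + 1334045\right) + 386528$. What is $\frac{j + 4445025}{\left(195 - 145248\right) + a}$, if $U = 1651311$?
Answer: $- \frac{688513556698}{20865293835} \approx -32.998$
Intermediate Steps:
$j = 341438$ ($j = -45090 + 386528 = 341438$)
$a = \frac{3}{143846}$ ($a = \frac{3}{1651311 - 1507465} = \frac{3}{143846} \approx 2.0856 \cdot 10^{-5}$)
$\frac{j + 4445025}{\left(195 - 145248\right) + a} = \frac{341438 + 4445025}{\left(195 - 145248\right) + \frac{3}{143846}} = \frac{4786463}{\left(195 - 145248\right) + \frac{3}{143846}} = \frac{4786463}{-145053 + \frac{3}{143846}} = \frac{4786463}{- \frac{20865293835}{143846}} = 4786463 \left(- \frac{143846}{20865293835}\right) = - \frac{688513556698}{20865293835}$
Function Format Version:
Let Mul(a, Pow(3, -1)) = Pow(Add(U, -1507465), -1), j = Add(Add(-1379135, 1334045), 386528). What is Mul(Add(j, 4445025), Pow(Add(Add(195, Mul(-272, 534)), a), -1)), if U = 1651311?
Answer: Rational(-688513556698, 20865293835) ≈ -32.998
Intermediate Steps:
j = 341438 (j = Add(-45090, 386528) = 341438)
a = Rational(3, 143846) (a = Mul(3, Pow(Add(1651311, -1507465), -1)) = Mul(3, Pow(143846, -1)) = Mul(3, Rational(1, 143846)) = Rational(3, 143846) ≈ 2.0856e-5)
Mul(Add(j, 4445025), Pow(Add(Add(195, Mul(-272, 534)), a), -1)) = Mul(Add(341438, 4445025), Pow(Add(Add(195, Mul(-272, 534)), Rational(3, 143846)), -1)) = Mul(4786463, Pow(Add(Add(195, -145248), Rational(3, 143846)), -1)) = Mul(4786463, Pow(Add(-145053, Rational(3, 143846)), -1)) = Mul(4786463, Pow(Rational(-20865293835, 143846), -1)) = Mul(4786463, Rational(-143846, 20865293835)) = Rational(-688513556698, 20865293835)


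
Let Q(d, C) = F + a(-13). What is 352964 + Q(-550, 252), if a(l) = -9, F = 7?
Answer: 352962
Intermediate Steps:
Q(d, C) = -2 (Q(d, C) = 7 - 9 = -2)
352964 + Q(-550, 252) = 352964 - 2 = 352962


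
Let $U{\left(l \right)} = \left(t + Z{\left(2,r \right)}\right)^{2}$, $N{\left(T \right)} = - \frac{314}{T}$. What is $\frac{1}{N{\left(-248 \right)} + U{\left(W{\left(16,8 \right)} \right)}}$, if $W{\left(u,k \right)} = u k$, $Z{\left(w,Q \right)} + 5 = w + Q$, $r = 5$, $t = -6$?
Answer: $\frac{124}{2141} \approx 0.057917$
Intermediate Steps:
$Z{\left(w,Q \right)} = -5 + Q + w$ ($Z{\left(w,Q \right)} = -5 + \left(w + Q\right) = -5 + \left(Q + w\right) = -5 + Q + w$)
$W{\left(u,k \right)} = k u$
$U{\left(l \right)} = 16$ ($U{\left(l \right)} = \left(-6 + \left(-5 + 5 + 2\right)\right)^{2} = \left(-6 + 2\right)^{2} = \left(-4\right)^{2} = 16$)
$\frac{1}{N{\left(-248 \right)} + U{\left(W{\left(16,8 \right)} \right)}} = \frac{1}{- \frac{314}{-248} + 16} = \frac{1}{\left(-314\right) \left(- \frac{1}{248}\right) + 16} = \frac{1}{\frac{157}{124} + 16} = \frac{1}{\frac{2141}{124}} = \frac{124}{2141}$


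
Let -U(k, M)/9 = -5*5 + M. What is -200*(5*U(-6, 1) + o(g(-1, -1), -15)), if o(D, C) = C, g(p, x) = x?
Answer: -213000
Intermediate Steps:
U(k, M) = 225 - 9*M (U(k, M) = -9*(-5*5 + M) = -9*(-25 + M) = 225 - 9*M)
-200*(5*U(-6, 1) + o(g(-1, -1), -15)) = -200*(5*(225 - 9*1) - 15) = -200*(5*(225 - 9) - 15) = -200*(5*216 - 15) = -200*(1080 - 15) = -200*1065 = -213000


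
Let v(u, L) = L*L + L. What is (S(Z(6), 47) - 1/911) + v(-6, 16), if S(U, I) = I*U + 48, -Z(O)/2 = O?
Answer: -222285/911 ≈ -244.00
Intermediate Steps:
Z(O) = -2*O
v(u, L) = L + L² (v(u, L) = L² + L = L + L²)
S(U, I) = 48 + I*U
(S(Z(6), 47) - 1/911) + v(-6, 16) = ((48 + 47*(-2*6)) - 1/911) + 16*(1 + 16) = ((48 + 47*(-12)) - 1*1/911) + 16*17 = ((48 - 564) - 1/911) + 272 = (-516 - 1/911) + 272 = -470077/911 + 272 = -222285/911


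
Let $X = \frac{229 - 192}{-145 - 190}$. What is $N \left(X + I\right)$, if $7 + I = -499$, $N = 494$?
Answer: $- \frac{83756218}{335} \approx -2.5002 \cdot 10^{5}$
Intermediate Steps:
$X = - \frac{37}{335}$ ($X = \frac{37}{-335} = 37 \left(- \frac{1}{335}\right) = - \frac{37}{335} \approx -0.11045$)
$I = -506$ ($I = -7 - 499 = -506$)
$N \left(X + I\right) = 494 \left(- \frac{37}{335} - 506\right) = 494 \left(- \frac{169547}{335}\right) = - \frac{83756218}{335}$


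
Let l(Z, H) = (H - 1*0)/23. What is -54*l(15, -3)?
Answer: 162/23 ≈ 7.0435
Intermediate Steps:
l(Z, H) = H/23 (l(Z, H) = (H + 0)*(1/23) = H*(1/23) = H/23)
-54*l(15, -3) = -54*(-3)/23 = -54*(-3/23) = 162/23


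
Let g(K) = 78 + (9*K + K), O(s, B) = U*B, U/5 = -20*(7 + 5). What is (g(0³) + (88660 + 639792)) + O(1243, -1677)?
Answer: 2740930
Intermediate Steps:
U = -1200 (U = 5*(-20*(7 + 5)) = 5*(-20*12) = 5*(-240) = -1200)
O(s, B) = -1200*B
g(K) = 78 + 10*K
(g(0³) + (88660 + 639792)) + O(1243, -1677) = ((78 + 10*0³) + (88660 + 639792)) - 1200*(-1677) = ((78 + 10*0) + 728452) + 2012400 = ((78 + 0) + 728452) + 2012400 = (78 + 728452) + 2012400 = 728530 + 2012400 = 2740930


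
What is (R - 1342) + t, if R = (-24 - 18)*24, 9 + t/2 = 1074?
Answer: -220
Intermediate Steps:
t = 2130 (t = -18 + 2*1074 = -18 + 2148 = 2130)
R = -1008 (R = -42*24 = -1008)
(R - 1342) + t = (-1008 - 1342) + 2130 = -2350 + 2130 = -220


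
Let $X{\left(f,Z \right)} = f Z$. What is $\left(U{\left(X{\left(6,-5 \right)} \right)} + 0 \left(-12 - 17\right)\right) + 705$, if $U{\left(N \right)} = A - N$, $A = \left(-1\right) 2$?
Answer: $733$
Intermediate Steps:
$A = -2$
$X{\left(f,Z \right)} = Z f$
$U{\left(N \right)} = -2 - N$
$\left(U{\left(X{\left(6,-5 \right)} \right)} + 0 \left(-12 - 17\right)\right) + 705 = \left(\left(-2 - \left(-5\right) 6\right) + 0 \left(-12 - 17\right)\right) + 705 = \left(\left(-2 - -30\right) + 0 \left(-29\right)\right) + 705 = \left(\left(-2 + 30\right) + 0\right) + 705 = \left(28 + 0\right) + 705 = 28 + 705 = 733$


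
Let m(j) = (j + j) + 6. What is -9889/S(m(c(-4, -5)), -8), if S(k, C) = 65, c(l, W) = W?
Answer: -9889/65 ≈ -152.14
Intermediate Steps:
m(j) = 6 + 2*j (m(j) = 2*j + 6 = 6 + 2*j)
-9889/S(m(c(-4, -5)), -8) = -9889/65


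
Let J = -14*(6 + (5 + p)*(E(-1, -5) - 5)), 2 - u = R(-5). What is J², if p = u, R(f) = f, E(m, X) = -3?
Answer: 1587600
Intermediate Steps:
u = 7 (u = 2 - 1*(-5) = 2 + 5 = 7)
p = 7
J = 1260 (J = -14*(6 + (5 + 7)*(-3 - 5)) = -14*(6 + 12*(-8)) = -14*(6 - 96) = -14*(-90) = 1260)
J² = 1260² = 1587600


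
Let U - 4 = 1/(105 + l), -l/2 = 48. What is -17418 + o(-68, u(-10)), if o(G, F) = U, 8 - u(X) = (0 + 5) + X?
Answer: -156725/9 ≈ -17414.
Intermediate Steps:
u(X) = 3 - X (u(X) = 8 - ((0 + 5) + X) = 8 - (5 + X) = 8 + (-5 - X) = 3 - X)
l = -96 (l = -2*48 = -96)
U = 37/9 (U = 4 + 1/(105 - 96) = 4 + 1/9 = 37/9 ≈ 4.1111)
o(G, F) = 37/9
-17418 + o(-68, u(-10)) = -17418 + 37/9 = -156725/9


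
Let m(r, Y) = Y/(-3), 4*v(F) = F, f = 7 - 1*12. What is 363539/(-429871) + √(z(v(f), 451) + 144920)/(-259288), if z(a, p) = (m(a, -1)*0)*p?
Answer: -363539/429871 - √36230/129644 ≈ -0.84716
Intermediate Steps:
f = -5 (f = 7 - 12 = -5)
v(F) = F/4
m(r, Y) = -Y/3 (m(r, Y) = Y*(-⅓) = -Y/3)
z(a, p) = 0 (z(a, p) = (-⅓*(-1)*0)*p = ((⅓)*0)*p = 0*p = 0)
363539/(-429871) + √(z(v(f), 451) + 144920)/(-259288) = 363539/(-429871) + √(0 + 144920)/(-259288) = 363539*(-1/429871) + √144920*(-1/259288) = -363539/429871 + (2*√36230)*(-1/259288) = -363539/429871 - √36230/129644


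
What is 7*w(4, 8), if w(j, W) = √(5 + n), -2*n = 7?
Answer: 7*√6/2 ≈ 8.5732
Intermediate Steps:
n = -7/2 (n = -½*7 = -7/2 ≈ -3.5000)
w(j, W) = √6/2 (w(j, W) = √(5 - 7/2) = √(3/2) = √6/2)
7*w(4, 8) = 7*(√6/2) = 7*√6/2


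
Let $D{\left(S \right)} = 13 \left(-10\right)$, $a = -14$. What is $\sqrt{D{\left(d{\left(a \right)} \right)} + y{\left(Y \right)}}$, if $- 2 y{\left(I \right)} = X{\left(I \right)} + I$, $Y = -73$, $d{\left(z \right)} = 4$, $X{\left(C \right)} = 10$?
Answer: $\frac{i \sqrt{394}}{2} \approx 9.9247 i$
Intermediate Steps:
$y{\left(I \right)} = -5 - \frac{I}{2}$ ($y{\left(I \right)} = - \frac{10 + I}{2} = -5 - \frac{I}{2}$)
$D{\left(S \right)} = -130$
$\sqrt{D{\left(d{\left(a \right)} \right)} + y{\left(Y \right)}} = \sqrt{-130 - - \frac{63}{2}} = \sqrt{-130 + \left(-5 + \frac{73}{2}\right)} = \sqrt{-130 + \frac{63}{2}} = \sqrt{- \frac{197}{2}} = \frac{i \sqrt{394}}{2}$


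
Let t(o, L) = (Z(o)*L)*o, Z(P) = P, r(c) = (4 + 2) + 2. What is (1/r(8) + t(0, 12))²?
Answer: 1/64 ≈ 0.015625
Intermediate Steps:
r(c) = 8 (r(c) = 6 + 2 = 8)
t(o, L) = L*o² (t(o, L) = (o*L)*o = (L*o)*o = L*o²)
(1/r(8) + t(0, 12))² = (1/8 + 12*0²)² = (⅛ + 12*0)² = (⅛ + 0)² = (⅛)² = 1/64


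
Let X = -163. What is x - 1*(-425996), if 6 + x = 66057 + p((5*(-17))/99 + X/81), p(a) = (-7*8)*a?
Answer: 438557125/891 ≈ 4.9221e+5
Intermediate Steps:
p(a) = -56*a
x = 58994689/891 (x = -6 + (66057 - 56*((5*(-17))/99 - 163/81)) = -6 + (66057 - 56*(-85*1/99 - 163*1/81)) = -6 + (66057 - 56*(-85/99 - 163/81)) = -6 + (66057 - 56*(-2558/891)) = -6 + (66057 + 143248/891) = -6 + 59000035/891 = 58994689/891 ≈ 66212.)
x - 1*(-425996) = 58994689/891 - 1*(-425996) = 58994689/891 + 425996 = 438557125/891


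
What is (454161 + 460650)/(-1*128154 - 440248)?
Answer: -914811/568402 ≈ -1.6094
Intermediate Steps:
(454161 + 460650)/(-1*128154 - 440248) = 914811/(-128154 - 440248) = 914811/(-568402) = 914811*(-1/568402) = -914811/568402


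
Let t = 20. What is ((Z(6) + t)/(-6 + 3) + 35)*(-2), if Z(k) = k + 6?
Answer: -146/3 ≈ -48.667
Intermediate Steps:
Z(k) = 6 + k
((Z(6) + t)/(-6 + 3) + 35)*(-2) = (((6 + 6) + 20)/(-6 + 3) + 35)*(-2) = ((12 + 20)/(-3) + 35)*(-2) = (32*(-⅓) + 35)*(-2) = (-32/3 + 35)*(-2) = (73/3)*(-2) = -146/3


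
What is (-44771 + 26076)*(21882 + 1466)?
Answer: -436490860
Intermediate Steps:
(-44771 + 26076)*(21882 + 1466) = -18695*23348 = -436490860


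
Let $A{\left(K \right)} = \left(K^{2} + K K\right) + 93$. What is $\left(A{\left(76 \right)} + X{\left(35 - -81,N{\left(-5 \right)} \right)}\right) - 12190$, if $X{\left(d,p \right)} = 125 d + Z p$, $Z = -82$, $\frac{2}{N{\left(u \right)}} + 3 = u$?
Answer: $\frac{27951}{2} \approx 13976.0$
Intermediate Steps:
$N{\left(u \right)} = \frac{2}{-3 + u}$
$A{\left(K \right)} = 93 + 2 K^{2}$ ($A{\left(K \right)} = \left(K^{2} + K^{2}\right) + 93 = 2 K^{2} + 93 = 93 + 2 K^{2}$)
$X{\left(d,p \right)} = - 82 p + 125 d$ ($X{\left(d,p \right)} = 125 d - 82 p = - 82 p + 125 d$)
$\left(A{\left(76 \right)} + X{\left(35 - -81,N{\left(-5 \right)} \right)}\right) - 12190 = \left(\left(93 + 2 \cdot 76^{2}\right) - \left(- 125 \left(35 - -81\right) + 82 \cdot 2 \frac{1}{-3 - 5}\right)\right) - 12190 = \left(\left(93 + 2 \cdot 5776\right) - \left(- 125 \left(35 + 81\right) + 82 \cdot 2 \frac{1}{-8}\right)\right) - 12190 = \left(\left(93 + 11552\right) + \left(- 82 \cdot 2 \left(- \frac{1}{8}\right) + 125 \cdot 116\right)\right) - 12190 = \left(11645 + \left(\left(-82\right) \left(- \frac{1}{4}\right) + 14500\right)\right) - 12190 = \left(11645 + \left(\frac{41}{2} + 14500\right)\right) - 12190 = \left(11645 + \frac{29041}{2}\right) - 12190 = \frac{52331}{2} - 12190 = \frac{27951}{2}$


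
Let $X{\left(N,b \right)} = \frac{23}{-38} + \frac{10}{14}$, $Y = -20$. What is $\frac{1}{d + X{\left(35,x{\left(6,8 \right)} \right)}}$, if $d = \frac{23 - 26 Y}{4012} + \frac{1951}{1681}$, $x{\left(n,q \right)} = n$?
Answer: $\frac{896974876}{1260236429} \approx 0.71175$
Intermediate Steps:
$X{\left(N,b \right)} = \frac{29}{266}$ ($X{\left(N,b \right)} = 23 \left(- \frac{1}{38}\right) + 10 \cdot \frac{1}{14} = - \frac{23}{38} + \frac{5}{7} = \frac{29}{266}$)
$d = \frac{8740195}{6744172}$ ($d = \frac{23 - -520}{4012} + \frac{1951}{1681} = \left(23 + 520\right) \frac{1}{4012} + 1951 \cdot \frac{1}{1681} = 543 \cdot \frac{1}{4012} + \frac{1951}{1681} = \frac{543}{4012} + \frac{1951}{1681} = \frac{8740195}{6744172} \approx 1.296$)
$\frac{1}{d + X{\left(35,x{\left(6,8 \right)} \right)}} = \frac{1}{\frac{8740195}{6744172} + \frac{29}{266}} = \frac{1}{\frac{1260236429}{896974876}} = \frac{896974876}{1260236429}$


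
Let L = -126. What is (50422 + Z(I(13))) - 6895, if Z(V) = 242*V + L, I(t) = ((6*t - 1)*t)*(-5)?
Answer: -1167809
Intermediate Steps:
I(t) = -5*t*(-1 + 6*t) (I(t) = ((-1 + 6*t)*t)*(-5) = (t*(-1 + 6*t))*(-5) = -5*t*(-1 + 6*t))
Z(V) = -126 + 242*V (Z(V) = 242*V - 126 = -126 + 242*V)
(50422 + Z(I(13))) - 6895 = (50422 + (-126 + 242*(5*13*(1 - 6*13)))) - 6895 = (50422 + (-126 + 242*(5*13*(1 - 78)))) - 6895 = (50422 + (-126 + 242*(5*13*(-77)))) - 6895 = (50422 + (-126 + 242*(-5005))) - 6895 = (50422 + (-126 - 1211210)) - 6895 = (50422 - 1211336) - 6895 = -1160914 - 6895 = -1167809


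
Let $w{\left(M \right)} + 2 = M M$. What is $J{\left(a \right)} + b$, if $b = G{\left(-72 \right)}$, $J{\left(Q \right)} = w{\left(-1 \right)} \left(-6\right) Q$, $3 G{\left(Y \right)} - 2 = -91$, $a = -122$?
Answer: $- \frac{2285}{3} \approx -761.67$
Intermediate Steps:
$G{\left(Y \right)} = - \frac{89}{3}$ ($G{\left(Y \right)} = \frac{2}{3} + \frac{1}{3} \left(-91\right) = \frac{2}{3} - \frac{91}{3} = - \frac{89}{3}$)
$w{\left(M \right)} = -2 + M^{2}$ ($w{\left(M \right)} = -2 + M M = -2 + M^{2}$)
$J{\left(Q \right)} = 6 Q$ ($J{\left(Q \right)} = \left(-2 + \left(-1\right)^{2}\right) \left(-6\right) Q = \left(-2 + 1\right) \left(-6\right) Q = \left(-1\right) \left(-6\right) Q = 6 Q$)
$b = - \frac{89}{3} \approx -29.667$
$J{\left(a \right)} + b = 6 \left(-122\right) - \frac{89}{3} = -732 - \frac{89}{3} = - \frac{2285}{3}$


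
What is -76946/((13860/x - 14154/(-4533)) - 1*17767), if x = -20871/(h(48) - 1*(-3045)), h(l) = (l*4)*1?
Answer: 89873158838/23259030547 ≈ 3.8640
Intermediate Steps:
h(l) = 4*l (h(l) = (4*l)*1 = 4*l)
x = -6957/1079 (x = -20871/(4*48 - 1*(-3045)) = -20871/(192 + 3045) = -20871/3237 = -20871*1/3237 = -6957/1079 ≈ -6.4476)
-76946/((13860/x - 14154/(-4533)) - 1*17767) = -76946/((13860/(-6957/1079) - 14154/(-4533)) - 1*17767) = -76946/((13860*(-1079/6957) - 14154*(-1/4533)) - 17767) = -76946/((-1661660/773 + 4718/1511) - 17767) = -76946/(-2507121246/1168003 - 17767) = -76946/(-23259030547/1168003) = -76946*(-1168003/23259030547) = 89873158838/23259030547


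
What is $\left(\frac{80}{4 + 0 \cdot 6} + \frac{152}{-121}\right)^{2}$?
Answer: $\frac{5143824}{14641} \approx 351.33$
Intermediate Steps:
$\left(\frac{80}{4 + 0 \cdot 6} + \frac{152}{-121}\right)^{2} = \left(\frac{80}{4 + 0} + 152 \left(- \frac{1}{121}\right)\right)^{2} = \left(\frac{80}{4} - \frac{152}{121}\right)^{2} = \left(80 \cdot \frac{1}{4} - \frac{152}{121}\right)^{2} = \left(20 - \frac{152}{121}\right)^{2} = \left(\frac{2268}{121}\right)^{2} = \frac{5143824}{14641}$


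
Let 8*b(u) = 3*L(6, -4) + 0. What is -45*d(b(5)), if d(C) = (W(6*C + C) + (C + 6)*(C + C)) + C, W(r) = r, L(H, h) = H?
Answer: -19845/8 ≈ -2480.6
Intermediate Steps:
b(u) = 9/4 (b(u) = (3*6 + 0)/8 = (18 + 0)/8 = (⅛)*18 = 9/4)
d(C) = 8*C + 2*C*(6 + C) (d(C) = ((6*C + C) + (C + 6)*(C + C)) + C = (7*C + (6 + C)*(2*C)) + C = (7*C + 2*C*(6 + C)) + C = 8*C + 2*C*(6 + C))
-45*d(b(5)) = -90*9*(10 + 9/4)/4 = -90*9*49/(4*4) = -45*441/8 = -19845/8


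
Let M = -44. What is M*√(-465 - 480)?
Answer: -132*I*√105 ≈ -1352.6*I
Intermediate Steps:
M*√(-465 - 480) = -44*√(-465 - 480) = -132*I*√105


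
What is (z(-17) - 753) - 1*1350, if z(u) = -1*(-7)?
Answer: -2096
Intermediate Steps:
z(u) = 7
(z(-17) - 753) - 1*1350 = (7 - 753) - 1*1350 = -746 - 1350 = -2096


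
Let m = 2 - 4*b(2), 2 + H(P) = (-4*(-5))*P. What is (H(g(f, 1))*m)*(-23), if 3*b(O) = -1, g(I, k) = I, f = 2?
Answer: -8740/3 ≈ -2913.3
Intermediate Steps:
b(O) = -⅓ (b(O) = (⅓)*(-1) = -⅓)
H(P) = -2 + 20*P (H(P) = -2 + (-4*(-5))*P = -2 + 20*P)
m = 10/3 (m = 2 - 4*(-⅓) = 2 + 4/3 = 10/3 ≈ 3.3333)
(H(g(f, 1))*m)*(-23) = ((-2 + 20*2)*(10/3))*(-23) = ((-2 + 40)*(10/3))*(-23) = (38*(10/3))*(-23) = (380/3)*(-23) = -8740/3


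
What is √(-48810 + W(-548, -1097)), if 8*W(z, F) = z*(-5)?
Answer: I*√193870/2 ≈ 220.15*I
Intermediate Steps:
W(z, F) = -5*z/8 (W(z, F) = (z*(-5))/8 = (-5*z)/8 = -5*z/8)
√(-48810 + W(-548, -1097)) = √(-48810 - 5/8*(-548)) = √(-48810 + 685/2) = √(-96935/2) = I*√193870/2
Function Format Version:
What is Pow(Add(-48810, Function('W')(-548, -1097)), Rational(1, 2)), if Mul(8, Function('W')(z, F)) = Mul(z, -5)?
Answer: Mul(Rational(1, 2), I, Pow(193870, Rational(1, 2))) ≈ Mul(220.15, I)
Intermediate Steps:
Function('W')(z, F) = Mul(Rational(-5, 8), z) (Function('W')(z, F) = Mul(Rational(1, 8), Mul(z, -5)) = Mul(Rational(1, 8), Mul(-5, z)) = Mul(Rational(-5, 8), z))
Pow(Add(-48810, Function('W')(-548, -1097)), Rational(1, 2)) = Pow(Add(-48810, Mul(Rational(-5, 8), -548)), Rational(1, 2)) = Pow(Add(-48810, Rational(685, 2)), Rational(1, 2)) = Pow(Rational(-96935, 2), Rational(1, 2)) = Mul(Rational(1, 2), I, Pow(193870, Rational(1, 2)))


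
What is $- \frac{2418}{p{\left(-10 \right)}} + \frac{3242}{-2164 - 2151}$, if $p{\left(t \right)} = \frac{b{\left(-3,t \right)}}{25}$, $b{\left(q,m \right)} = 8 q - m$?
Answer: $\frac{130398181}{30205} \approx 4317.1$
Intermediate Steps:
$b{\left(q,m \right)} = - m + 8 q$
$p{\left(t \right)} = - \frac{24}{25} - \frac{t}{25}$ ($p{\left(t \right)} = \frac{- t + 8 \left(-3\right)}{25} = \left(- t - 24\right) \frac{1}{25} = \left(-24 - t\right) \frac{1}{25} = - \frac{24}{25} - \frac{t}{25}$)
$- \frac{2418}{p{\left(-10 \right)}} + \frac{3242}{-2164 - 2151} = - \frac{2418}{- \frac{24}{25} - - \frac{2}{5}} + \frac{3242}{-2164 - 2151} = - \frac{2418}{- \frac{24}{25} + \frac{2}{5}} + \frac{3242}{-2164 - 2151} = - \frac{2418}{- \frac{14}{25}} + \frac{3242}{-4315} = \left(-2418\right) \left(- \frac{25}{14}\right) + 3242 \left(- \frac{1}{4315}\right) = \frac{30225}{7} - \frac{3242}{4315} = \frac{130398181}{30205}$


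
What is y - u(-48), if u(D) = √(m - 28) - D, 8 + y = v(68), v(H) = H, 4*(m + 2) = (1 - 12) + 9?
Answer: 12 - I*√122/2 ≈ 12.0 - 5.5227*I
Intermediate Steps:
m = -5/2 (m = -2 + ((1 - 12) + 9)/4 = -2 + (-11 + 9)/4 = -2 + (¼)*(-2) = -2 - ½ = -5/2 ≈ -2.5000)
y = 60 (y = -8 + 68 = 60)
u(D) = -D + I*√122/2 (u(D) = √(-5/2 - 28) - D = √(-61/2) - D = I*√122/2 - D = -D + I*√122/2)
y - u(-48) = 60 - (-1*(-48) + I*√122/2) = 60 - (48 + I*√122/2) = 60 + (-48 - I*√122/2) = 12 - I*√122/2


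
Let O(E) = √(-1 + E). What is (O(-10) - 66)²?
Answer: (66 - I*√11)² ≈ 4345.0 - 437.79*I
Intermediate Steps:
(O(-10) - 66)² = (√(-1 - 10) - 66)² = (√(-11) - 66)² = (I*√11 - 66)² = (-66 + I*√11)²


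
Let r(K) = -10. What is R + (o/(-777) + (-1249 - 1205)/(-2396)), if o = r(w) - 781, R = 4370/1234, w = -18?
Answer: 458116237/82047426 ≈ 5.5836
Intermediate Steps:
R = 2185/617 (R = 4370*(1/1234) = 2185/617 ≈ 3.5413)
o = -791 (o = -10 - 781 = -791)
R + (o/(-777) + (-1249 - 1205)/(-2396)) = 2185/617 + (-791/(-777) + (-1249 - 1205)/(-2396)) = 2185/617 + (-791*(-1/777) - 2454*(-1/2396)) = 2185/617 + (113/111 + 1227/1198) = 2185/617 + 271571/132978 = 458116237/82047426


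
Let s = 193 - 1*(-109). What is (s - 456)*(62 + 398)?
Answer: -70840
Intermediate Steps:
s = 302 (s = 193 + 109 = 302)
(s - 456)*(62 + 398) = (302 - 456)*(62 + 398) = -154*460 = -70840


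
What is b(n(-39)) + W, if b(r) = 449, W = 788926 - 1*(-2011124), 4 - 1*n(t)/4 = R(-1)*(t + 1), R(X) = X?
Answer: 2800499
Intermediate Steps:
n(t) = 20 + 4*t (n(t) = 16 - (-4)*(t + 1) = 16 - (-4)*(1 + t) = 16 - 4*(-1 - t) = 16 + (4 + 4*t) = 20 + 4*t)
W = 2800050 (W = 788926 + 2011124 = 2800050)
b(n(-39)) + W = 449 + 2800050 = 2800499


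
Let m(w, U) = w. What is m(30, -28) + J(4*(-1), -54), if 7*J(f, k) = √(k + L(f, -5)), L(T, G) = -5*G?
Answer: 30 + I*√29/7 ≈ 30.0 + 0.76931*I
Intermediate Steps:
J(f, k) = √(25 + k)/7 (J(f, k) = √(k - 5*(-5))/7 = √(k + 25)/7 = √(25 + k)/7)
m(30, -28) + J(4*(-1), -54) = 30 + √(25 - 54)/7 = 30 + √(-29)/7 = 30 + (I*√29)/7 = 30 + I*√29/7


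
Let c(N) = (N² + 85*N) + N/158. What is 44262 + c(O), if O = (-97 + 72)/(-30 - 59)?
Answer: 55424672441/1251518 ≈ 44286.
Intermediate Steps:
O = 25/89 (O = -25/(-89) = -25*(-1/89) = 25/89 ≈ 0.28090)
c(N) = N² + 13431*N/158 (c(N) = (N² + 85*N) + N*(1/158) = (N² + 85*N) + N/158 = N² + 13431*N/158)
44262 + c(O) = 44262 + (1/158)*(25/89)*(13431 + 158*(25/89)) = 44262 + (1/158)*(25/89)*(13431 + 3950/89) = 44262 + (1/158)*(25/89)*(1199309/89) = 44262 + 29982725/1251518 = 55424672441/1251518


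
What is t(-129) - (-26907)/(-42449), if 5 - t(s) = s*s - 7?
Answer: -705911328/42449 ≈ -16630.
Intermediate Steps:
t(s) = 12 - s**2 (t(s) = 5 - (s*s - 7) = 5 - (s**2 - 7) = 5 - (-7 + s**2) = 5 + (7 - s**2) = 12 - s**2)
t(-129) - (-26907)/(-42449) = (12 - 1*(-129)**2) - (-26907)/(-42449) = (12 - 1*16641) - (-26907)*(-1)/42449 = (12 - 16641) - 1*26907/42449 = -16629 - 26907/42449 = -705911328/42449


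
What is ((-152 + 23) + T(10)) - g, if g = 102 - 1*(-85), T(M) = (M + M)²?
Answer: 84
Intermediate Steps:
T(M) = 4*M² (T(M) = (2*M)² = 4*M²)
g = 187 (g = 102 + 85 = 187)
((-152 + 23) + T(10)) - g = ((-152 + 23) + 4*10²) - 1*187 = (-129 + 4*100) - 187 = (-129 + 400) - 187 = 271 - 187 = 84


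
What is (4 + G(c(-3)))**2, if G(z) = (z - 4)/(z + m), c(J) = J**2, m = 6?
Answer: 169/9 ≈ 18.778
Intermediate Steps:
G(z) = (-4 + z)/(6 + z) (G(z) = (z - 4)/(z + 6) = (-4 + z)/(6 + z))
(4 + G(c(-3)))**2 = (4 + (-4 + (-3)**2)/(6 + (-3)**2))**2 = (4 + (-4 + 9)/(6 + 9))**2 = (4 + 5/15)**2 = (4 + (1/15)*5)**2 = (4 + 1/3)**2 = (13/3)**2 = 169/9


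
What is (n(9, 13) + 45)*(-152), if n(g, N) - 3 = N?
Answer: -9272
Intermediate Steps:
n(g, N) = 3 + N
(n(9, 13) + 45)*(-152) = ((3 + 13) + 45)*(-152) = (16 + 45)*(-152) = 61*(-152) = -9272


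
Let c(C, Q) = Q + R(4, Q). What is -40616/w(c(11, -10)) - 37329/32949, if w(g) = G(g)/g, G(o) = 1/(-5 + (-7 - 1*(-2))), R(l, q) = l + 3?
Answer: -13382578283/10983 ≈ -1.2185e+6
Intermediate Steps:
R(l, q) = 3 + l
G(o) = -1/10 (G(o) = 1/(-5 + (-7 + 2)) = 1/(-5 - 5) = 1/(-10) = -1/10)
c(C, Q) = 7 + Q (c(C, Q) = Q + (3 + 4) = Q + 7 = 7 + Q)
w(g) = -1/(10*g)
-40616/w(c(11, -10)) - 37329/32949 = -40616/((-1/(10*(7 - 10)))) - 37329/32949 = -40616/((-1/10/(-3))) - 37329*1/32949 = -40616/((-1/10*(-1/3))) - 12443/10983 = -40616/1/30 - 12443/10983 = -40616*30 - 12443/10983 = -1218480 - 12443/10983 = -13382578283/10983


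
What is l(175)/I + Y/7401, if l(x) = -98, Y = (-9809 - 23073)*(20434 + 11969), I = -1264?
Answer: -224460039741/1559144 ≈ -1.4396e+5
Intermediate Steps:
Y = -1065475446 (Y = -32882*32403 = -1065475446)
l(175)/I + Y/7401 = -98/(-1264) - 1065475446/7401 = -98*(-1/1264) - 1065475446*1/7401 = 49/632 - 355158482/2467 = -224460039741/1559144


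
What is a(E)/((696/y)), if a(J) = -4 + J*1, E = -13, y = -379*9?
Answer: 19329/232 ≈ 83.315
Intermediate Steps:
y = -3411
a(J) = -4 + J
a(E)/((696/y)) = (-4 - 13)/((696/(-3411))) = -17/(696*(-1/3411)) = -17/(-232/1137) = -17*(-1137/232) = 19329/232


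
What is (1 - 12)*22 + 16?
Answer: -226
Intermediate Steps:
(1 - 12)*22 + 16 = -11*22 + 16 = -242 + 16 = -226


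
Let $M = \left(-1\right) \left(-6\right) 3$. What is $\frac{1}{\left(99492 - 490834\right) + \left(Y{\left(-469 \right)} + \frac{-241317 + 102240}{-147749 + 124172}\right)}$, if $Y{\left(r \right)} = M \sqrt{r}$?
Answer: $- \frac{24170436382921}{9458773722769856797} - \frac{1111749858 i \sqrt{469}}{9458773722769856797} \approx -2.5553 \cdot 10^{-6} - 2.5454 \cdot 10^{-9} i$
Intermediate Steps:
$M = 18$ ($M = 6 \cdot 3 = 18$)
$Y{\left(r \right)} = 18 \sqrt{r}$
$\frac{1}{\left(99492 - 490834\right) + \left(Y{\left(-469 \right)} + \frac{-241317 + 102240}{-147749 + 124172}\right)} = \frac{1}{\left(99492 - 490834\right) + \left(18 \sqrt{-469} + \frac{-241317 + 102240}{-147749 + 124172}\right)} = \frac{1}{\left(99492 - 490834\right) + \left(18 i \sqrt{469} - \frac{139077}{-23577}\right)} = \frac{1}{-391342 + \left(18 i \sqrt{469} - - \frac{46359}{7859}\right)} = \frac{1}{-391342 + \left(18 i \sqrt{469} + \frac{46359}{7859}\right)} = \frac{1}{-391342 + \left(\frac{46359}{7859} + 18 i \sqrt{469}\right)} = \frac{1}{- \frac{3075510419}{7859} + 18 i \sqrt{469}}$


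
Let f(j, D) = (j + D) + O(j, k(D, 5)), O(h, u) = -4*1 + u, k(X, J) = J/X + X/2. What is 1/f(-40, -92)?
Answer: -92/16749 ≈ -0.0054929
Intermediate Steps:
k(X, J) = X/2 + J/X (k(X, J) = J/X + X*(1/2) = J/X + X/2 = X/2 + J/X)
O(h, u) = -4 + u
f(j, D) = -4 + j + 5/D + 3*D/2 (f(j, D) = (j + D) + (-4 + (D/2 + 5/D)) = (D + j) + (-4 + D/2 + 5/D) = -4 + j + 5/D + 3*D/2)
1/f(-40, -92) = 1/(-4 - 40 + 5/(-92) + (3/2)*(-92)) = 1/(-4 - 40 + 5*(-1/92) - 138) = 1/(-4 - 40 - 5/92 - 138) = 1/(-16749/92) = -92/16749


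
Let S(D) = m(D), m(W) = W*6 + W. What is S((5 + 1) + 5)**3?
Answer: 456533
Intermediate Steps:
m(W) = 7*W (m(W) = 6*W + W = 7*W)
S(D) = 7*D
S((5 + 1) + 5)**3 = (7*((5 + 1) + 5))**3 = (7*(6 + 5))**3 = (7*11)**3 = 77**3 = 456533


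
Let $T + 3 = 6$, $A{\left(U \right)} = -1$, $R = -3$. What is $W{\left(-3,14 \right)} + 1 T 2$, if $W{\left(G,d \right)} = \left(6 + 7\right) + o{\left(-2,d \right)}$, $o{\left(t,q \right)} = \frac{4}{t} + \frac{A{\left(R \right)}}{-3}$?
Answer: $\frac{52}{3} \approx 17.333$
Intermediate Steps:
$T = 3$ ($T = -3 + 6 = 3$)
$o{\left(t,q \right)} = \frac{1}{3} + \frac{4}{t}$ ($o{\left(t,q \right)} = \frac{4}{t} - \frac{1}{-3} = \frac{4}{t} - - \frac{1}{3} = \frac{4}{t} + \frac{1}{3} = \frac{1}{3} + \frac{4}{t}$)
$W{\left(G,d \right)} = \frac{34}{3}$ ($W{\left(G,d \right)} = \left(6 + 7\right) + \frac{12 - 2}{3 \left(-2\right)} = 13 + \frac{1}{3} \left(- \frac{1}{2}\right) 10 = 13 - \frac{5}{3} = \frac{34}{3}$)
$W{\left(-3,14 \right)} + 1 T 2 = \frac{34}{3} + 1 \cdot 3 \cdot 2 = \frac{34}{3} + 3 \cdot 2 = \frac{34}{3} + 6 = \frac{52}{3}$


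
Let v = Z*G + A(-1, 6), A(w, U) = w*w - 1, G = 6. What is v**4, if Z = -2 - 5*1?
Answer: 3111696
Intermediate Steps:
A(w, U) = -1 + w**2 (A(w, U) = w**2 - 1 = -1 + w**2)
Z = -7 (Z = -2 - 5 = -7)
v = -42 (v = -7*6 + (-1 + (-1)**2) = -42 + (-1 + 1) = -42 + 0 = -42)
v**4 = (-42)**4 = 3111696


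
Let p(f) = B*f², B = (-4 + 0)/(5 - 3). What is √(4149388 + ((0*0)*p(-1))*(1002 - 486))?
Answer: 2*√1037347 ≈ 2037.0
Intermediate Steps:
B = -2 (B = -4/2 = -4*½ = -2)
p(f) = -2*f²
√(4149388 + ((0*0)*p(-1))*(1002 - 486)) = √(4149388 + ((0*0)*(-2*(-1)²))*(1002 - 486)) = √(4149388 + (0*(-2*1))*516) = √(4149388 + (0*(-2))*516) = √(4149388 + 0*516) = √(4149388 + 0) = √4149388 = 2*√1037347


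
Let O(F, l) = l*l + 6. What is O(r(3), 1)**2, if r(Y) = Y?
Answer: 49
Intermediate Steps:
O(F, l) = 6 + l**2 (O(F, l) = l**2 + 6 = 6 + l**2)
O(r(3), 1)**2 = (6 + 1**2)**2 = (6 + 1)**2 = 7**2 = 49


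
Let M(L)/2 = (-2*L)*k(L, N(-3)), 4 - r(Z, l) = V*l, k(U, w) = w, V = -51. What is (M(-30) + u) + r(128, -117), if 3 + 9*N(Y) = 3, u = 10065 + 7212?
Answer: 11314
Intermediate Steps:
u = 17277
N(Y) = 0 (N(Y) = -⅓ + (⅑)*3 = -⅓ + ⅓ = 0)
r(Z, l) = 4 + 51*l (r(Z, l) = 4 - (-51)*l = 4 + 51*l)
M(L) = 0 (M(L) = 2*(-2*L*0) = 2*0 = 0)
(M(-30) + u) + r(128, -117) = (0 + 17277) + (4 + 51*(-117)) = 17277 + (4 - 5967) = 17277 - 5963 = 11314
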